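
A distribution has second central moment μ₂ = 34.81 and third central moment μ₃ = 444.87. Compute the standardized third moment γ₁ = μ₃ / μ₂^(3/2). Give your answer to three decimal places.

σ = √μ₂ = √34.81 = 5.90000
σ³ = μ₂^(3/2) = 205.37900
γ₁ = μ₃/σ³ = 444.87 / 205.37900 ≈ 2.166

2.166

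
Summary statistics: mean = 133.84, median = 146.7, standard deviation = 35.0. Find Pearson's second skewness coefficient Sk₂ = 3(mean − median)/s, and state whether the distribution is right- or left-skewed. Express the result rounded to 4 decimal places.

-1.1023, left-skewed

Sk₂ = 3(133.84 − 146.7) / 35.0 = 3 × -12.8600 / 35.0
    = -38.5800 / 35.0 ≈ -1.1023
Sk₂ < 0 ⇒ mean < median ⇒ left-skewed (negative skew).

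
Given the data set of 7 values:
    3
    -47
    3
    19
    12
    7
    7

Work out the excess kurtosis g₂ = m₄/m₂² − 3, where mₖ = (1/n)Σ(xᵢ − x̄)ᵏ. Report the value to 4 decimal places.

1.6024

x̄ = 0.5714
Σ(xᵢ − x̄)² = 2827.7143 ⇒ m₂ = 403.95918
Σ(xᵢ − x̄)⁴ = 5257235.1079 ⇒ m₄ = 751033.58684
m₂² = 163183.02207
g₂ = m₄/m₂² − 3 = 4.60240 − 3 ≈ 1.6024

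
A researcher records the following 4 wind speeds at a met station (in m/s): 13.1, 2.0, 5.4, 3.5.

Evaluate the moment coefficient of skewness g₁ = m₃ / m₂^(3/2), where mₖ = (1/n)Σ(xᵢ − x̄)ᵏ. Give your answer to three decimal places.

0.891

x̄ = (13.1 + 2.0 + 5.4 + 3.5) / 4 = 6.0000
deviations (xᵢ − x̄): 7.1000, -4.0000, -0.6000, -2.5000
Σ(xᵢ − x̄)² = 73.0200 ⇒ m₂ = 73.0200/4 = 18.25500
Σ(xᵢ − x̄)³ = 278.0700 ⇒ m₃ = 278.0700/4 = 69.51750
m₂^(3/2) = 18.25500^(1.5) = 77.99608
g₁ = m₃ / m₂^(3/2) = 69.51750 / 77.99608 ≈ 0.891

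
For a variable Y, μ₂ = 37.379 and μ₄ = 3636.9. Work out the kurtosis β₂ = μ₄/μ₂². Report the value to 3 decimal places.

2.603

μ₂² = 37.379² = 1397.18964
μ₄/μ₂² = 3636.9 / 1397.18964 = 2.60301
β₂ ≈ 2.603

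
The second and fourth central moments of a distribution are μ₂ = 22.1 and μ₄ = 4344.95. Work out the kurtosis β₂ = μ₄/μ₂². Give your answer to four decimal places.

8.8961

μ₂² = 22.1² = 488.41000
μ₄/μ₂² = 4344.95 / 488.41000 = 8.89611
β₂ ≈ 8.8961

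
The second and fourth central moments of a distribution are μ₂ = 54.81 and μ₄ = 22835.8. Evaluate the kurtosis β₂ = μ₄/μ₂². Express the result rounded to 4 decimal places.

μ₂² = 54.81² = 3004.13610
μ₄/μ₂² = 22835.8 / 3004.13610 = 7.60145
β₂ ≈ 7.6015

7.6015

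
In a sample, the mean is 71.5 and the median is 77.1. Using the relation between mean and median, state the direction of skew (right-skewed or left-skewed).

mean − median = 71.5 − 77.1 = -5.6
mean < median ⇒ the longer tail is on the left ⇒ left-skewed (negatively skewed).

left-skewed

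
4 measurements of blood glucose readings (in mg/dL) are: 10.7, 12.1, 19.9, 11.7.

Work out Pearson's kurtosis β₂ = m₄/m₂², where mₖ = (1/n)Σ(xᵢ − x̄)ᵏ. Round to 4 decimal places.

x̄ = 13.6000
Σ(xᵢ − x̄)² = 53.9600 ⇒ m₂ = 13.49000
Σ(xᵢ − x̄)⁴ = 1664.1188 ⇒ m₄ = 416.02970
m₂² = 181.98010
β₂ = m₄/m₂² = 416.02970 / 181.98010 ≈ 2.2861

2.2861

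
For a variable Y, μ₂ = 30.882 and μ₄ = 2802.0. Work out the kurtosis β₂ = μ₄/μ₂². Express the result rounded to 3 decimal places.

μ₂² = 30.882² = 953.69792
μ₄/μ₂² = 2802.0 / 953.69792 = 2.93804
β₂ ≈ 2.938

2.938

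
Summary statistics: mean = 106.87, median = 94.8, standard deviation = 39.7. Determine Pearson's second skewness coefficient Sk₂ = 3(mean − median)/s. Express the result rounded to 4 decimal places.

Sk₂ = 3(106.87 − 94.8) / 39.7 = 3 × 12.0700 / 39.7
    = 36.2100 / 39.7 ≈ 0.9121

0.9121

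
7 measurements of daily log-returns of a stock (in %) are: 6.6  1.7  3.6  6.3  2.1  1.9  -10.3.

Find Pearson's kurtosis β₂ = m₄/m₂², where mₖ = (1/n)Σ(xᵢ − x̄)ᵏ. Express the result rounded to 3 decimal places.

4.093

x̄ = 1.7000
Σ(xᵢ − x̄)² = 192.9800 ⇒ m₂ = 27.56857
Σ(xᵢ − x̄)⁴ = 21773.2850 ⇒ m₄ = 3110.46929
m₂² = 760.02613
β₂ = m₄/m₂² = 3110.46929 / 760.02613 ≈ 4.093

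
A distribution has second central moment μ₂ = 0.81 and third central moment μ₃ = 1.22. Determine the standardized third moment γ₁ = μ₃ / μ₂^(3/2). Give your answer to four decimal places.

σ = √μ₂ = √0.81 = 0.90000
σ³ = μ₂^(3/2) = 0.72900
γ₁ = μ₃/σ³ = 1.22 / 0.72900 ≈ 1.6735

1.6735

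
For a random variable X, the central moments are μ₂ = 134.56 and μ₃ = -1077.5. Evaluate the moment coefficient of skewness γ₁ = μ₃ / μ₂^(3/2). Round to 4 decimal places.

σ = √μ₂ = √134.56 = 11.60000
σ³ = μ₂^(3/2) = 1560.89600
γ₁ = μ₃/σ³ = -1077.5 / 1560.89600 ≈ -0.6903

-0.6903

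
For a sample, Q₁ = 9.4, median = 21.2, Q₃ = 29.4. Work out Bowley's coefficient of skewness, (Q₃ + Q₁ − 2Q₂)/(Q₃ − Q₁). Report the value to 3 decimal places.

-0.180

numerator: Q₃ + Q₁ − 2Q₂ = 29.4 + 9.4 − 2×21.2 = -3.6000
denominator: Q₃ − Q₁ = 29.4 − 9.4 = 20.0000
Bowley skewness = -3.6000 / 20.0000 ≈ -0.180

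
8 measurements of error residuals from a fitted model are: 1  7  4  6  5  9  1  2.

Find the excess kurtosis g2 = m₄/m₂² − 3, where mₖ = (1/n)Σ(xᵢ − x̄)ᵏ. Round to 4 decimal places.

-1.2070

x̄ = 4.3750
Σ(xᵢ − x̄)² = 59.8750 ⇒ m₂ = 7.48438
Σ(xᵢ − x̄)⁴ = 803.4941 ⇒ m₄ = 100.43677
m₂² = 56.01587
g2 = m₄/m₂² − 3 = 1.79301 − 3 ≈ -1.2070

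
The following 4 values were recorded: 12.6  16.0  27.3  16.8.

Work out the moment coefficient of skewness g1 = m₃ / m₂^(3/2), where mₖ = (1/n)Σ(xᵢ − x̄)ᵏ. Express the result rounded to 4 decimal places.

x̄ = (12.6 + 16.0 + 27.3 + 16.8) / 4 = 18.1750
deviations (xᵢ − x̄): -5.5750, -2.1750, 9.1250, -1.3750
Σ(xᵢ − x̄)² = 120.9675 ⇒ m₂ = 120.9675/4 = 30.24188
Σ(xᵢ − x̄)³ = 573.6356 ⇒ m₃ = 573.6356/4 = 143.40891
m₂^(3/2) = 30.24188^(1.5) = 166.30797
g1 = m₃ / m₂^(3/2) = 143.40891 / 166.30797 ≈ 0.8623

0.8623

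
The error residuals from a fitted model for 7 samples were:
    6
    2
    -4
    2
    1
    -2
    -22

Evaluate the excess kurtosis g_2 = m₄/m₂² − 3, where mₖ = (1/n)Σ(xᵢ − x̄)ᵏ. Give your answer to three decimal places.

x̄ = -2.4286
Σ(xᵢ − x̄)² = 507.7143 ⇒ m₂ = 72.53061
Σ(xᵢ − x̄)⁴ = 152680.6589 ⇒ m₄ = 21811.52270
m₂² = 5260.68971
g_2 = m₄/m₂² − 3 = 4.14613 − 3 ≈ 1.146

1.146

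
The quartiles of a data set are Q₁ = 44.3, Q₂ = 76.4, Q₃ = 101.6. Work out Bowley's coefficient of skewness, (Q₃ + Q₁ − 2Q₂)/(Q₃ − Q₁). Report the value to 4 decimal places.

-0.1204

numerator: Q₃ + Q₁ − 2Q₂ = 101.6 + 44.3 − 2×76.4 = -6.9000
denominator: Q₃ − Q₁ = 101.6 − 44.3 = 57.3000
Bowley skewness = -6.9000 / 57.3000 ≈ -0.1204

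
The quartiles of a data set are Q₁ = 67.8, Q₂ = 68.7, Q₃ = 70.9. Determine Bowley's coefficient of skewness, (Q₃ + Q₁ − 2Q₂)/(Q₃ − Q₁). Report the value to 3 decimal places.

numerator: Q₃ + Q₁ − 2Q₂ = 70.9 + 67.8 − 2×68.7 = 1.3000
denominator: Q₃ − Q₁ = 70.9 − 67.8 = 3.1000
Bowley skewness = 1.3000 / 3.1000 ≈ 0.419

0.419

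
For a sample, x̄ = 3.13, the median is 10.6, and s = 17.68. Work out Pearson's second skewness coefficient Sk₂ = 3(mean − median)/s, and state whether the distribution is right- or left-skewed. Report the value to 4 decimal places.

Sk₂ = 3(3.13 − 10.6) / 17.68 = 3 × -7.4700 / 17.68
    = -22.4100 / 17.68 ≈ -1.2675
Sk₂ < 0 ⇒ mean < median ⇒ left-skewed (negative skew).

-1.2675, left-skewed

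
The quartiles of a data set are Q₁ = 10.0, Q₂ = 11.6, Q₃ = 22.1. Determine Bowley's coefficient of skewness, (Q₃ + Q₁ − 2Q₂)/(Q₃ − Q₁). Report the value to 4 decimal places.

numerator: Q₃ + Q₁ − 2Q₂ = 22.1 + 10.0 − 2×11.6 = 8.9000
denominator: Q₃ − Q₁ = 22.1 − 10.0 = 12.1000
Bowley skewness = 8.9000 / 12.1000 ≈ 0.7355

0.7355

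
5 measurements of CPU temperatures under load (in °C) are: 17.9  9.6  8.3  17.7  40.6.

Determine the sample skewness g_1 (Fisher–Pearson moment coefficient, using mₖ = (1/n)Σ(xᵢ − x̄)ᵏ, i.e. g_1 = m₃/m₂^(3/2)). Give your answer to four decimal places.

1.0755

x̄ = (17.9 + 9.6 + 8.3 + 17.7 + 40.6) / 5 = 18.8200
deviations (xᵢ − x̄): -0.9200, -9.2200, -10.5200, -1.1200, 21.7800
Σ(xᵢ − x̄)² = 672.1480 ⇒ m₂ = 672.1480/5 = 134.42960
Σ(xᵢ − x̄)³ = 8381.5301 ⇒ m₃ = 8381.5301/5 = 1676.30602
m₂^(3/2) = 134.42960^(1.5) = 1558.62759
g_1 = m₃ / m₂^(3/2) = 1676.30602 / 1558.62759 ≈ 1.0755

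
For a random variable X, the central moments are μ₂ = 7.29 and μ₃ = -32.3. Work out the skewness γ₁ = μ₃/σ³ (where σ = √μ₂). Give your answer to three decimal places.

σ = √μ₂ = √7.29 = 2.70000
σ³ = μ₂^(3/2) = 19.68300
γ₁ = μ₃/σ³ = -32.3 / 19.68300 ≈ -1.641

-1.641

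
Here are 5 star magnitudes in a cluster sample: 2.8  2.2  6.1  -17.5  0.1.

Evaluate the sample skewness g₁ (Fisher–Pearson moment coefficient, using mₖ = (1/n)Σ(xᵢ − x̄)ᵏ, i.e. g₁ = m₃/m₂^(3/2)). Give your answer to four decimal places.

x̄ = (2.8 + 2.2 + 6.1 - 17.5 + 0.1) / 5 = -1.2600
deviations (xᵢ − x̄): 4.0600, 3.4600, 7.3600, -16.2400, 1.3600
Σ(xᵢ − x̄)² = 348.2120 ⇒ m₂ = 348.2120/5 = 69.64240
Σ(xᵢ − x̄)³ = -3773.5498 ⇒ m₃ = -3773.5498/5 = -754.70995
m₂^(3/2) = 69.64240^(1.5) = 581.17991
g₁ = m₃ / m₂^(3/2) = -754.70995 / 581.17991 ≈ -1.2986

-1.2986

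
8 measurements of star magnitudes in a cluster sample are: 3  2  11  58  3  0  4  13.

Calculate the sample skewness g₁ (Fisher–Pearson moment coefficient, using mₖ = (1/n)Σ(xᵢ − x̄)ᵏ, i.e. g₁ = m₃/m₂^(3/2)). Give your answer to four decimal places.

2.0324

x̄ = (3 + 2 + 11 + 58 + 3 + 0 + 4 + 13) / 8 = 11.7500
deviations (xᵢ − x̄): -8.7500, -9.7500, -0.7500, 46.2500, -8.7500, -11.7500, -7.7500, 1.2500
Σ(xᵢ − x̄)² = 2587.5000 ⇒ m₂ = 2587.5000/8 = 323.43750
Σ(xᵢ − x̄)³ = 94578.7500 ⇒ m₃ = 94578.7500/8 = 11822.34375
m₂^(3/2) = 323.43750^(1.5) = 5816.81909
g₁ = m₃ / m₂^(3/2) = 11822.34375 / 5816.81909 ≈ 2.0324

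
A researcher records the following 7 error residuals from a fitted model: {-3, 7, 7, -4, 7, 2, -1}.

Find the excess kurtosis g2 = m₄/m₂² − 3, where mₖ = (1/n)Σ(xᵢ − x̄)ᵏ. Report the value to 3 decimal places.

-1.702

x̄ = 2.1429
Σ(xᵢ − x̄)² = 144.8571 ⇒ m₂ = 20.69388
Σ(xᵢ − x̄)⁴ = 3890.7464 ⇒ m₄ = 555.82091
m₂² = 428.23657
g2 = m₄/m₂² − 3 = 1.29793 − 3 ≈ -1.702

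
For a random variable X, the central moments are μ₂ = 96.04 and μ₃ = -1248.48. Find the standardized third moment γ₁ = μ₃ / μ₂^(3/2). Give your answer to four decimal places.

-1.3265

σ = √μ₂ = √96.04 = 9.80000
σ³ = μ₂^(3/2) = 941.19200
γ₁ = μ₃/σ³ = -1248.48 / 941.19200 ≈ -1.3265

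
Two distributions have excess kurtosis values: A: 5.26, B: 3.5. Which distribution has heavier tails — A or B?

A

Higher excess kurtosis ⇒ heavier tails relative to the normal distribution.
5.26 vs 3.5: the larger is 5.26, so A has heavier tails.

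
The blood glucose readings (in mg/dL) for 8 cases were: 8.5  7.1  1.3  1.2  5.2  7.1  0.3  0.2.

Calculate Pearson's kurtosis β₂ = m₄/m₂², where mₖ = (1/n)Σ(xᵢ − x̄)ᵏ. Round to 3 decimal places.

1.269

x̄ = 3.8625
Σ(xᵢ − x̄)² = 84.0188 ⇒ m₂ = 10.50234
Σ(xᵢ − x̄)⁴ = 1119.8204 ⇒ m₄ = 139.97755
m₂² = 110.29922
β₂ = m₄/m₂² = 139.97755 / 110.29922 ≈ 1.269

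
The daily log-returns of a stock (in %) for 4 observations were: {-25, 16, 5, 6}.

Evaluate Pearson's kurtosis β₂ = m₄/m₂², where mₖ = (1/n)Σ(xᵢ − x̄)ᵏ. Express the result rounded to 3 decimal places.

2.177

x̄ = 0.5000
Σ(xᵢ − x̄)² = 941.0000 ⇒ m₂ = 235.25000
Σ(xᵢ − x̄)⁴ = 481870.2500 ⇒ m₄ = 120467.56250
m₂² = 55342.56250
β₂ = m₄/m₂² = 120467.56250 / 55342.56250 ≈ 2.177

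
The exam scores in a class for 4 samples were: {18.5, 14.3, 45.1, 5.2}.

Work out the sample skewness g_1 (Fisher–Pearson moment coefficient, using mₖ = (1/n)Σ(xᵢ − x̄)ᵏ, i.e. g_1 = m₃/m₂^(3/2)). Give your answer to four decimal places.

x̄ = (18.5 + 14.3 + 45.1 + 5.2) / 4 = 20.7750
deviations (xᵢ − x̄): -2.2750, -6.4750, 24.3250, -15.5750
Σ(xᵢ − x̄)² = 881.3875 ⇒ m₂ = 881.3875/4 = 220.34688
Σ(xᵢ − x̄)³ = 10331.8031 ⇒ m₃ = 10331.8031/4 = 2582.95078
m₂^(3/2) = 220.34688^(1.5) = 3270.84786
g_1 = m₃ / m₂^(3/2) = 2582.95078 / 3270.84786 ≈ 0.7897

0.7897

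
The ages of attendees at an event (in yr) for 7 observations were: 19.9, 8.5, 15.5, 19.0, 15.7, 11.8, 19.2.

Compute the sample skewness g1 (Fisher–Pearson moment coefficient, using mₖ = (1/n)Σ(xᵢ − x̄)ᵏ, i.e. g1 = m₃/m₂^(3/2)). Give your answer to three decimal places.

x̄ = (19.9 + 8.5 + 15.5 + 19.0 + 15.7 + 11.8 + 19.2) / 7 = 15.6571
deviations (xᵢ − x̄): 4.2429, -7.1571, -0.1571, 3.3429, 0.0429, -3.8571, 3.5429
Σ(xᵢ − x̄)² = 107.8571 ⇒ m₂ = 107.8571/7 = 15.40816
Σ(xᵢ − x̄)³ = -265.8071 ⇒ m₃ = -265.8071/7 = -37.97244
m₂^(3/2) = 15.40816^(1.5) = 60.48202
g1 = m₃ / m₂^(3/2) = -37.97244 / 60.48202 ≈ -0.628

-0.628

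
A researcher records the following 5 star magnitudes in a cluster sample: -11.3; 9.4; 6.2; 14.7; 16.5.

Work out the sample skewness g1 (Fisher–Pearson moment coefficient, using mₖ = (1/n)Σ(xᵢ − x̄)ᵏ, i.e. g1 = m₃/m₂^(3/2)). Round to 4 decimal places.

x̄ = (-11.3 + 9.4 + 6.2 + 14.7 + 16.5) / 5 = 7.1000
deviations (xᵢ − x̄): -18.4000, 2.3000, -0.9000, 7.6000, 9.4000
Σ(xᵢ − x̄)² = 490.7800 ⇒ m₂ = 490.7800/5 = 98.15600
Σ(xᵢ − x̄)³ = -4948.5060 ⇒ m₃ = -4948.5060/5 = -989.70120
m₂^(3/2) = 98.15600^(1.5) = 972.46791
g1 = m₃ / m₂^(3/2) = -989.70120 / 972.46791 ≈ -1.0177

-1.0177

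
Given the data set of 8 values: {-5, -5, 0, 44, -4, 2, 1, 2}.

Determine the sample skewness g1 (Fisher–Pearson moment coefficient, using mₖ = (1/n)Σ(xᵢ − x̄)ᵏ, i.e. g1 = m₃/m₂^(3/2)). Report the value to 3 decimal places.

x̄ = (-5 - 5 + 0 + 44 - 4 + 2 + 1 + 2) / 8 = 4.3750
deviations (xᵢ − x̄): -9.3750, -9.3750, -4.3750, 39.6250, -8.3750, -2.3750, -3.3750, -2.3750
Σ(xᵢ − x̄)² = 1857.8750 ⇒ m₂ = 1857.8750/8 = 232.23438
Σ(xᵢ − x̄)³ = 59832.4688 ⇒ m₃ = 59832.4688/8 = 7479.05859
m₂^(3/2) = 232.23438^(1.5) = 3539.07491
g1 = m₃ / m₂^(3/2) = 7479.05859 / 3539.07491 ≈ 2.113

2.113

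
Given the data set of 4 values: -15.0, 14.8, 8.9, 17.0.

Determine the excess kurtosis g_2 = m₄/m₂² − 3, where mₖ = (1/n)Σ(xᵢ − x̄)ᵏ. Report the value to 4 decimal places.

x̄ = 6.4250
Σ(xᵢ − x̄)² = 647.1275 ⇒ m₂ = 161.78188
Σ(xᵢ − x̄)⁴ = 228172.4339 ⇒ m₄ = 57043.10848
m₂² = 26173.37508
g_2 = m₄/m₂² − 3 = 2.17943 − 3 ≈ -0.8206

-0.8206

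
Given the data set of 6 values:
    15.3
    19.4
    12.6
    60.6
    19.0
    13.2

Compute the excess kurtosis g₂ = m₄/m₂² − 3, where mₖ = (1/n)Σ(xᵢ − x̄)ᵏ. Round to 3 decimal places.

x̄ = 23.3500
Σ(xᵢ − x̄)² = 1705.4750 ⇒ m₂ = 284.24583
Σ(xᵢ − x̄)⁴ = 1954098.8813 ⇒ m₄ = 325683.14689
m₂² = 80795.69377
g₂ = m₄/m₂² − 3 = 4.03095 − 3 ≈ 1.031

1.031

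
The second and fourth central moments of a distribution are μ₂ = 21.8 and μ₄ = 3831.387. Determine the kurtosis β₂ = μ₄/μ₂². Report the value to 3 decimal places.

μ₂² = 21.8² = 475.24000
μ₄/μ₂² = 3831.387 / 475.24000 = 8.06200
β₂ ≈ 8.062

8.062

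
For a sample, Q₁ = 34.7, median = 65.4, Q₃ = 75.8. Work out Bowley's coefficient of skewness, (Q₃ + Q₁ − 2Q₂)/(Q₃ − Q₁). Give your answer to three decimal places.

numerator: Q₃ + Q₁ − 2Q₂ = 75.8 + 34.7 − 2×65.4 = -20.3000
denominator: Q₃ − Q₁ = 75.8 − 34.7 = 41.1000
Bowley skewness = -20.3000 / 41.1000 ≈ -0.494

-0.494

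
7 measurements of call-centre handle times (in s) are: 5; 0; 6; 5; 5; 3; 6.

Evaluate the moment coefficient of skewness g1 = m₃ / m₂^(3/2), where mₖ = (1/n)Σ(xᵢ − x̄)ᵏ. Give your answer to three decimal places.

-1.283

x̄ = (5 + 0 + 6 + 5 + 5 + 3 + 6) / 7 = 4.2857
deviations (xᵢ − x̄): 0.7143, -4.2857, 1.7143, 0.7143, 0.7143, -1.2857, 1.7143
Σ(xᵢ − x̄)² = 27.4286 ⇒ m₂ = 27.4286/7 = 3.91837
Σ(xᵢ − x̄)³ = -69.6735 ⇒ m₃ = -69.6735/7 = -9.95335
m₂^(3/2) = 3.91837^(1.5) = 7.75636
g1 = m₃ / m₂^(3/2) = -9.95335 / 7.75636 ≈ -1.283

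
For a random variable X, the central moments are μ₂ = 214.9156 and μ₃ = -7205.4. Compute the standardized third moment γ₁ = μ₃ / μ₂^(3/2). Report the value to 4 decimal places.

-2.2869

σ = √μ₂ = √214.9156 = 14.66000
σ³ = μ₂^(3/2) = 3150.66270
γ₁ = μ₃/σ³ = -7205.4 / 3150.66270 ≈ -2.2869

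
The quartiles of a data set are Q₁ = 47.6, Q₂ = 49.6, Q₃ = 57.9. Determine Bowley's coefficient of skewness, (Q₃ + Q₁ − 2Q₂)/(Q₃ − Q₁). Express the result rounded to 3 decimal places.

0.612

numerator: Q₃ + Q₁ − 2Q₂ = 57.9 + 47.6 − 2×49.6 = 6.3000
denominator: Q₃ − Q₁ = 57.9 − 47.6 = 10.3000
Bowley skewness = 6.3000 / 10.3000 ≈ 0.612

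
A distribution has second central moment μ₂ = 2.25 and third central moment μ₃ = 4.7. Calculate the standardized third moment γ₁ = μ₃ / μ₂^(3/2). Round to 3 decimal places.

1.393

σ = √μ₂ = √2.25 = 1.50000
σ³ = μ₂^(3/2) = 3.37500
γ₁ = μ₃/σ³ = 4.7 / 3.37500 ≈ 1.393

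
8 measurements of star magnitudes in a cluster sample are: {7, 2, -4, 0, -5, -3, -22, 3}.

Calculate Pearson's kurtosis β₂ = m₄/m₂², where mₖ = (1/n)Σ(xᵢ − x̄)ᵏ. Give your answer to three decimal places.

4.130

x̄ = -2.7500
Σ(xᵢ − x̄)² = 535.5000 ⇒ m₂ = 66.93750
Σ(xᵢ − x̄)⁴ = 148040.9063 ⇒ m₄ = 18505.11328
m₂² = 4480.62891
β₂ = m₄/m₂² = 18505.11328 / 4480.62891 ≈ 4.130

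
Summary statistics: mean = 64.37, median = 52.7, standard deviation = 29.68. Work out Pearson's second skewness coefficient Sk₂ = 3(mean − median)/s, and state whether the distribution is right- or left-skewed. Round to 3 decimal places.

Sk₂ = 3(64.37 − 52.7) / 29.68 = 3 × 11.6700 / 29.68
    = 35.0100 / 29.68 ≈ 1.180
Sk₂ > 0 ⇒ mean > median ⇒ right-skewed (positive skew).

1.180, right-skewed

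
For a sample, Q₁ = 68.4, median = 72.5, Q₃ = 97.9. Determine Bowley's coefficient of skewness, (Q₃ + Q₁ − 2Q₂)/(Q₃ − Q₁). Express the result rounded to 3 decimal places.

0.722

numerator: Q₃ + Q₁ − 2Q₂ = 97.9 + 68.4 − 2×72.5 = 21.3000
denominator: Q₃ − Q₁ = 97.9 − 68.4 = 29.5000
Bowley skewness = 21.3000 / 29.5000 ≈ 0.722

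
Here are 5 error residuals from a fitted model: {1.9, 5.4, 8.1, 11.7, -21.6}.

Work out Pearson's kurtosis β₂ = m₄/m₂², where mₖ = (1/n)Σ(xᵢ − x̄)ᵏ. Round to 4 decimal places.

2.9011

x̄ = 1.1000
Σ(xᵢ − x̄)² = 695.7800 ⇒ m₂ = 139.15600
Σ(xᵢ − x̄)⁴ = 280891.8434 ⇒ m₄ = 56178.36868
m₂² = 19364.39234
β₂ = m₄/m₂² = 56178.36868 / 19364.39234 ≈ 2.9011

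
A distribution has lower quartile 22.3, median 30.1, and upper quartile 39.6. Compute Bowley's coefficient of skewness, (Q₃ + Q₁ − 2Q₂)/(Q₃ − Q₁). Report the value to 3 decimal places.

0.098

numerator: Q₃ + Q₁ − 2Q₂ = 39.6 + 22.3 − 2×30.1 = 1.7000
denominator: Q₃ − Q₁ = 39.6 − 22.3 = 17.3000
Bowley skewness = 1.7000 / 17.3000 ≈ 0.098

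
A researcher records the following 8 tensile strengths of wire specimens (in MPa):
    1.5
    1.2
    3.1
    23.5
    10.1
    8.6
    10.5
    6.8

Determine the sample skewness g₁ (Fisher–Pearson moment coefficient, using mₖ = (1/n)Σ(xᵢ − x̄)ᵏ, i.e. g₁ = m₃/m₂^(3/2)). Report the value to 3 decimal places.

1.161

x̄ = (1.5 + 1.2 + 3.1 + 23.5 + 10.1 + 8.6 + 10.5 + 6.8) / 8 = 8.1625
deviations (xᵢ − x̄): -6.6625, -6.9625, -5.0625, 15.3375, 1.9375, 0.4375, 2.3375, -1.3625
Σ(xᵢ − x̄)² = 364.9988 ⇒ m₂ = 364.9988/8 = 45.62484
Σ(xᵢ − x̄)³ = 2862.5718 ⇒ m₃ = 2862.5718/8 = 357.82147
m₂^(3/2) = 45.62484^(1.5) = 308.17832
g₁ = m₃ / m₂^(3/2) = 357.82147 / 308.17832 ≈ 1.161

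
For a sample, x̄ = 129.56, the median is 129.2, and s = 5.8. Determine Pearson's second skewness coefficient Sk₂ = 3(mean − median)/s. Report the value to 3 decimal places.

Sk₂ = 3(129.56 − 129.2) / 5.8 = 3 × 0.3600 / 5.8
    = 1.0800 / 5.8 ≈ 0.186

0.186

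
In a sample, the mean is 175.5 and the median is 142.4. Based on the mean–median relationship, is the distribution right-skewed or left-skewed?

mean − median = 175.5 − 142.4 = 33.1
mean > median ⇒ the longer tail is on the right ⇒ right-skewed (positively skewed).

right-skewed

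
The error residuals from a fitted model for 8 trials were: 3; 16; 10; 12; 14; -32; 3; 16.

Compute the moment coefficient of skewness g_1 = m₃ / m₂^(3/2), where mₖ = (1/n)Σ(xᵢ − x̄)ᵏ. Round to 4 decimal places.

-1.8231

x̄ = (3 + 16 + 10 + 12 + 14 - 32 + 3 + 16) / 8 = 5.2500
deviations (xᵢ − x̄): -2.2500, 10.7500, 4.7500, 6.7500, 8.7500, -37.2500, -2.2500, 10.7500
Σ(xᵢ − x̄)² = 1773.5000 ⇒ m₂ = 1773.5000/8 = 221.68750
Σ(xᵢ − x̄)³ = -48140.2500 ⇒ m₃ = -48140.2500/8 = -6017.53125
m₂^(3/2) = 221.68750^(1.5) = 3300.74374
g_1 = m₃ / m₂^(3/2) = -6017.53125 / 3300.74374 ≈ -1.8231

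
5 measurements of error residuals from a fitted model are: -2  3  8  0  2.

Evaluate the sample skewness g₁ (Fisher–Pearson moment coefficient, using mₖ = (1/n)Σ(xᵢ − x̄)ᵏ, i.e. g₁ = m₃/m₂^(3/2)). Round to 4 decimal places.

0.5792

x̄ = (-2 + 3 + 8 + 0 + 2) / 5 = 2.2000
deviations (xᵢ − x̄): -4.2000, 0.8000, 5.8000, -2.2000, -0.2000
Σ(xᵢ − x̄)² = 56.8000 ⇒ m₂ = 56.8000/5 = 11.36000
Σ(xᵢ − x̄)³ = 110.8800 ⇒ m₃ = 110.8800/5 = 22.17600
m₂^(3/2) = 11.36000^(1.5) = 38.28842
g₁ = m₃ / m₂^(3/2) = 22.17600 / 38.28842 ≈ 0.5792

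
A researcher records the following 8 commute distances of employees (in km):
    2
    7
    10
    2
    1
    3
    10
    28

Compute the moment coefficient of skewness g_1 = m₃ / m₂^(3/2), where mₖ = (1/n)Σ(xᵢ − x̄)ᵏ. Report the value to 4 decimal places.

1.5847

x̄ = (2 + 7 + 10 + 2 + 1 + 3 + 10 + 28) / 8 = 7.8750
deviations (xᵢ − x̄): -5.8750, -0.8750, 2.1250, -5.8750, -6.8750, -4.8750, 2.1250, 20.1250
Σ(xᵢ − x̄)² = 554.8750 ⇒ m₂ = 554.8750/8 = 69.35938
Σ(xᵢ − x̄)³ = 7323.0938 ⇒ m₃ = 7323.0938/8 = 915.38672
m₂^(3/2) = 69.35938^(1.5) = 577.64066
g_1 = m₃ / m₂^(3/2) = 915.38672 / 577.64066 ≈ 1.5847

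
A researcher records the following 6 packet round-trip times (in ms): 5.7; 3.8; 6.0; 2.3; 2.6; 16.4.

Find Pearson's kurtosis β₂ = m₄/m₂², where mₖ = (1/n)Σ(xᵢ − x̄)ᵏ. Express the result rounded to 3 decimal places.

x̄ = 6.1333
Σ(xᵢ − x̄)² = 138.2333 ⇒ m₂ = 23.03889
Σ(xᵢ − x̄)⁴ = 11511.5625 ⇒ m₄ = 1918.59375
m₂² = 530.79040
β₂ = m₄/m₂² = 1918.59375 / 530.79040 ≈ 3.615

3.615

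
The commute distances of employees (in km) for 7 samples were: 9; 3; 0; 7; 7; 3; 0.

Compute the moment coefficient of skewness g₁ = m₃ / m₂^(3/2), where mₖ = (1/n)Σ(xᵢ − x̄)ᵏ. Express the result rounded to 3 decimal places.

0.063

x̄ = (9 + 3 + 0 + 7 + 7 + 3 + 0) / 7 = 4.1429
deviations (xᵢ − x̄): 4.8571, -1.1429, -4.1429, 2.8571, 2.8571, -1.1429, -4.1429
Σ(xᵢ − x̄)² = 76.8571 ⇒ m₂ = 76.8571/7 = 10.97959
Σ(xᵢ − x̄)³ = 16.0408 ⇒ m₃ = 16.0408/7 = 2.29155
m₂^(3/2) = 10.97959^(1.5) = 36.38139
g₁ = m₃ / m₂^(3/2) = 2.29155 / 36.38139 ≈ 0.063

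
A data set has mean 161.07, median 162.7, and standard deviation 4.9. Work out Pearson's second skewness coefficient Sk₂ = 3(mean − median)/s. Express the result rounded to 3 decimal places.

Sk₂ = 3(161.07 − 162.7) / 4.9 = 3 × -1.6300 / 4.9
    = -4.8900 / 4.9 ≈ -0.998

-0.998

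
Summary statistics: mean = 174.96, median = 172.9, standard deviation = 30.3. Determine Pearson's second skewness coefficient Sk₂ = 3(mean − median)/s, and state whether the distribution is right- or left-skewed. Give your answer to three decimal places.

0.204, right-skewed

Sk₂ = 3(174.96 − 172.9) / 30.3 = 3 × 2.0600 / 30.3
    = 6.1800 / 30.3 ≈ 0.204
Sk₂ > 0 ⇒ mean > median ⇒ right-skewed (positive skew).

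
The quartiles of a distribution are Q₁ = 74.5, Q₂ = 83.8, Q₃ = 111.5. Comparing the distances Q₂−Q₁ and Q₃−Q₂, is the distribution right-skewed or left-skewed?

right-skewed

Q₂ − Q₁ = 9.3;  Q₃ − Q₂ = 27.7
Q₃ − Q₂ > Q₂ − Q₁ ⇒ the upper half is more spread out ⇒ right-skewed.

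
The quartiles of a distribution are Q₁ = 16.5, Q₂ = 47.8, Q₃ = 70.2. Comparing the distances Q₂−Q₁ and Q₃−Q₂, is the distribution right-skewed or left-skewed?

left-skewed

Q₂ − Q₁ = 31.3;  Q₃ − Q₂ = 22.4
Q₂ − Q₁ > Q₃ − Q₂ ⇒ the lower half is more spread out ⇒ left-skewed.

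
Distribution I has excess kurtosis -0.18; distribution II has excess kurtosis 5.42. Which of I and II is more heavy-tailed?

II

Higher excess kurtosis ⇒ heavier tails relative to the normal distribution.
-0.18 vs 5.42: the larger is 5.42, so II has heavier tails. (II is leptokurtic — heavier-than-normal tails; the other is platykurtic.)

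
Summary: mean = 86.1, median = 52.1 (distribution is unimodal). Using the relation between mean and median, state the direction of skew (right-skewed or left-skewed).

mean − median = 86.1 − 52.1 = 34.0
mean > median ⇒ the longer tail is on the right ⇒ right-skewed (positively skewed).

right-skewed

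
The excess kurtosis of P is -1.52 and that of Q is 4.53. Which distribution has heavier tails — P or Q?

Q

Higher excess kurtosis ⇒ heavier tails relative to the normal distribution.
-1.52 vs 4.53: the larger is 4.53, so Q has heavier tails. (Q is leptokurtic — heavier-than-normal tails; the other is platykurtic.)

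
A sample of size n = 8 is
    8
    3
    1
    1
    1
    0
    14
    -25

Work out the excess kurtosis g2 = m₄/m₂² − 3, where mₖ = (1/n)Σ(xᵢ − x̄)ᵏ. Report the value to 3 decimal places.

1.510

x̄ = 0.3750
Σ(xᵢ − x̄)² = 895.8750 ⇒ m₂ = 111.98438
Σ(xᵢ − x̄)⁴ = 452485.8691 ⇒ m₄ = 56560.73364
m₂² = 12540.50024
g2 = m₄/m₂² − 3 = 4.51025 − 3 ≈ 1.510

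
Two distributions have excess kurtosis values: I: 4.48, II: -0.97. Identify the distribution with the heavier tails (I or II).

I

Higher excess kurtosis ⇒ heavier tails relative to the normal distribution.
4.48 vs -0.97: the larger is 4.48, so I has heavier tails. (I is leptokurtic — heavier-than-normal tails; the other is platykurtic.)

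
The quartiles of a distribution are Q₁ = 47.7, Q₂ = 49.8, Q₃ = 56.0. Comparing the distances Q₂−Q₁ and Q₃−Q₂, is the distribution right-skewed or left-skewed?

right-skewed

Q₂ − Q₁ = 2.1;  Q₃ − Q₂ = 6.2
Q₃ − Q₂ > Q₂ − Q₁ ⇒ the upper half is more spread out ⇒ right-skewed.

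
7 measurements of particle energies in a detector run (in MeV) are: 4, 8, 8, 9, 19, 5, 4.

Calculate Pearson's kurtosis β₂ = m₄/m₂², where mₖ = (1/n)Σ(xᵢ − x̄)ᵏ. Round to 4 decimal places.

3.8487

x̄ = 8.1429
Σ(xᵢ − x̄)² = 162.8571 ⇒ m₂ = 23.26531
Σ(xᵢ − x̄)⁴ = 14582.3790 ⇒ m₄ = 2083.19700
m₂² = 541.27447
β₂ = m₄/m₂² = 2083.19700 / 541.27447 ≈ 3.8487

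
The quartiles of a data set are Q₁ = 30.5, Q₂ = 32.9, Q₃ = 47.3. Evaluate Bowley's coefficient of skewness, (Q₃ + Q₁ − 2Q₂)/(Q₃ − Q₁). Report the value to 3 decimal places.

0.714

numerator: Q₃ + Q₁ − 2Q₂ = 47.3 + 30.5 − 2×32.9 = 12.0000
denominator: Q₃ − Q₁ = 47.3 − 30.5 = 16.8000
Bowley skewness = 12.0000 / 16.8000 ≈ 0.714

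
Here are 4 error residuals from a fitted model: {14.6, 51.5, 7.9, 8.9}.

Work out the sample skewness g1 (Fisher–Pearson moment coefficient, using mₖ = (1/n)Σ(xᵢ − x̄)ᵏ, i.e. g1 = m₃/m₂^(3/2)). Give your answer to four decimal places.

1.0872

x̄ = (14.6 + 51.5 + 7.9 + 8.9) / 4 = 20.7250
deviations (xᵢ − x̄): -6.1250, 30.7750, -12.8250, -11.8250
Σ(xᵢ − x̄)² = 1288.9275 ⇒ m₂ = 1288.9275/4 = 322.23188
Σ(xᵢ − x̄)³ = 25154.2774 ⇒ m₃ = 25154.2774/4 = 6288.56934
m₂^(3/2) = 322.23188^(1.5) = 5784.32581
g1 = m₃ / m₂^(3/2) = 6288.56934 / 5784.32581 ≈ 1.0872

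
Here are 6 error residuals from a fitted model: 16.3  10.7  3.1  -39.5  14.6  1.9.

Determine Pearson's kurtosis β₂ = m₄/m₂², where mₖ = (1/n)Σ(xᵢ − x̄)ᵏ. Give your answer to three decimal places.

3.648

x̄ = 1.1833
Σ(xᵢ − x̄)² = 2158.4083 ⇒ m₂ = 359.73472
Σ(xᵢ − x̄)⁴ = 2832304.3718 ⇒ m₄ = 472050.72863
m₂² = 129409.07037
β₂ = m₄/m₂² = 472050.72863 / 129409.07037 ≈ 3.648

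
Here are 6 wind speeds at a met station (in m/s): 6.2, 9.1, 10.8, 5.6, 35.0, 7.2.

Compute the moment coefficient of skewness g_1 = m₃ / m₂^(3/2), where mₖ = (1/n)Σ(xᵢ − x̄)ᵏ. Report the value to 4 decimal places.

x̄ = (6.2 + 9.1 + 10.8 + 5.6 + 35.0 + 7.2) / 6 = 12.3167
deviations (xᵢ − x̄): -6.1167, -3.2167, -1.5167, -6.7167, 22.6833, -5.1167
Σ(xᵢ − x̄)² = 635.8883 ⇒ m₂ = 635.8883/6 = 105.98139
Σ(xᵢ − x̄)³ = 10968.7506 ⇒ m₃ = 10968.7506/6 = 1828.12509
m₂^(3/2) = 105.98139^(1.5) = 1091.04939
g_1 = m₃ / m₂^(3/2) = 1828.12509 / 1091.04939 ≈ 1.6756

1.6756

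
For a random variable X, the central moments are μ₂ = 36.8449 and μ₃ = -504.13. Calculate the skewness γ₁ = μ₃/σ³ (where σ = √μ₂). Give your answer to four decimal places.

σ = √μ₂ = √36.8449 = 6.07000
σ³ = μ₂^(3/2) = 223.64854
γ₁ = μ₃/σ³ = -504.13 / 223.64854 ≈ -2.2541

-2.2541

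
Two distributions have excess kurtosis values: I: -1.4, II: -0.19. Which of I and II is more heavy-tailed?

II

Higher excess kurtosis ⇒ heavier tails relative to the normal distribution.
-1.4 vs -0.19: the larger is -0.19, so II has heavier tails.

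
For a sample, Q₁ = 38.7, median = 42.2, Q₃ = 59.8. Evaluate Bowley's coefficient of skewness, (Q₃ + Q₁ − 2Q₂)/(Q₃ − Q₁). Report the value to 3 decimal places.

numerator: Q₃ + Q₁ − 2Q₂ = 59.8 + 38.7 − 2×42.2 = 14.1000
denominator: Q₃ − Q₁ = 59.8 − 38.7 = 21.1000
Bowley skewness = 14.1000 / 21.1000 ≈ 0.668

0.668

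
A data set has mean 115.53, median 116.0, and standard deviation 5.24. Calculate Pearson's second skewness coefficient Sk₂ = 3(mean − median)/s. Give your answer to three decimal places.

Sk₂ = 3(115.53 − 116.0) / 5.24 = 3 × -0.4700 / 5.24
    = -1.4100 / 5.24 ≈ -0.269

-0.269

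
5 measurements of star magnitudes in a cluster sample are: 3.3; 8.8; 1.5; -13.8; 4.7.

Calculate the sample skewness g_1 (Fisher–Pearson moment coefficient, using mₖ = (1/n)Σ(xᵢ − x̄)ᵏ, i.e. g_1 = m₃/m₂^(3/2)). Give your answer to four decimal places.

-1.1304

x̄ = (3.3 + 8.8 + 1.5 - 13.8 + 4.7) / 5 = 0.9000
deviations (xᵢ − x̄): 2.4000, 7.9000, 0.6000, -14.7000, 3.8000
Σ(xᵢ − x̄)² = 299.0600 ⇒ m₂ = 299.0600/5 = 59.81200
Σ(xᵢ − x̄)³ = -2614.5720 ⇒ m₃ = -2614.5720/5 = -522.91440
m₂^(3/2) = 59.81200^(1.5) = 462.57535
g_1 = m₃ / m₂^(3/2) = -522.91440 / 462.57535 ≈ -1.1304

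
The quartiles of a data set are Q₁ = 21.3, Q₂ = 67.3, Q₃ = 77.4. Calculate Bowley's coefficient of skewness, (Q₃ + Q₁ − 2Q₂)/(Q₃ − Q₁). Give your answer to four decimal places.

-0.6399

numerator: Q₃ + Q₁ − 2Q₂ = 77.4 + 21.3 − 2×67.3 = -35.9000
denominator: Q₃ − Q₁ = 77.4 − 21.3 = 56.1000
Bowley skewness = -35.9000 / 56.1000 ≈ -0.6399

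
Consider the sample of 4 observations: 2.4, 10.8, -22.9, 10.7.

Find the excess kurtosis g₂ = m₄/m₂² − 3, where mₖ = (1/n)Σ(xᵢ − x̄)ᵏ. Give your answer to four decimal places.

x̄ = 0.2500
Σ(xᵢ − x̄)² = 761.0500 ⇒ m₂ = 190.26250
Σ(xᵢ − x̄)⁴ = 311547.7260 ⇒ m₄ = 77886.93151
m₂² = 36199.81891
g₂ = m₄/m₂² − 3 = 2.15158 − 3 ≈ -0.8484

-0.8484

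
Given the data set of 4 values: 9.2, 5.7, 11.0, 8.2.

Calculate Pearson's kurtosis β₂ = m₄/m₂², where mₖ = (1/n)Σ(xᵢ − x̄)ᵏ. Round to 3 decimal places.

1.886

x̄ = 8.5250
Σ(xᵢ − x̄)² = 14.6675 ⇒ m₂ = 3.66687
Σ(xᵢ − x̄)⁴ = 101.4324 ⇒ m₄ = 25.35810
m₂² = 13.44597
β₂ = m₄/m₂² = 25.35810 / 13.44597 ≈ 1.886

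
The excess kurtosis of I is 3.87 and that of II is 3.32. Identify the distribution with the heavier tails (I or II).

I

Higher excess kurtosis ⇒ heavier tails relative to the normal distribution.
3.87 vs 3.32: the larger is 3.87, so I has heavier tails.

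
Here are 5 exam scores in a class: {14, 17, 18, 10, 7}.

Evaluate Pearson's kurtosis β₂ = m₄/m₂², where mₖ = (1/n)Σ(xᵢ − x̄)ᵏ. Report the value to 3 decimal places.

x̄ = 13.2000
Σ(xᵢ − x̄)² = 86.8000 ⇒ m₂ = 17.36000
Σ(xᵢ − x̄)⁴ = 2322.2560 ⇒ m₄ = 464.45120
m₂² = 301.36960
β₂ = m₄/m₂² = 464.45120 / 301.36960 ≈ 1.541

1.541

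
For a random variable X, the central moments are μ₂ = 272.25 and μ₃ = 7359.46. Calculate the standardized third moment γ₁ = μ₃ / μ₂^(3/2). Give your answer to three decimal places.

1.638

σ = √μ₂ = √272.25 = 16.50000
σ³ = μ₂^(3/2) = 4492.12500
γ₁ = μ₃/σ³ = 7359.46 / 4492.12500 ≈ 1.638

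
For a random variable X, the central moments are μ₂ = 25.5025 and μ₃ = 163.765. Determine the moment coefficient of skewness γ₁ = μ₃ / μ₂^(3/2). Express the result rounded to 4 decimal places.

σ = √μ₂ = √25.5025 = 5.05000
σ³ = μ₂^(3/2) = 128.78763
γ₁ = μ₃/σ³ = 163.765 / 128.78763 ≈ 1.2716

1.2716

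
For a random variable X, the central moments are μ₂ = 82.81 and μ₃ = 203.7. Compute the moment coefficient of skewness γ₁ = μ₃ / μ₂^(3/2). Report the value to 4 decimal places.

σ = √μ₂ = √82.81 = 9.10000
σ³ = μ₂^(3/2) = 753.57100
γ₁ = μ₃/σ³ = 203.7 / 753.57100 ≈ 0.2703

0.2703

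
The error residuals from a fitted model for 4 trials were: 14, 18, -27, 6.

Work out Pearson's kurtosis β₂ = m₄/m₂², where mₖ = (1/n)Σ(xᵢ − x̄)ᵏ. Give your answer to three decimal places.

x̄ = 2.7500
Σ(xᵢ − x̄)² = 1254.7500 ⇒ m₂ = 313.68750
Σ(xᵢ − x̄)⁴ = 853550.5781 ⇒ m₄ = 213387.64453
m₂² = 98399.84766
β₂ = m₄/m₂² = 213387.64453 / 98399.84766 ≈ 2.169

2.169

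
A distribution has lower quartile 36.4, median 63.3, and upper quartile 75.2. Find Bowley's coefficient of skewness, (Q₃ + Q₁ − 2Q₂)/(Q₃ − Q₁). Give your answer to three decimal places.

-0.387

numerator: Q₃ + Q₁ − 2Q₂ = 75.2 + 36.4 − 2×63.3 = -15.0000
denominator: Q₃ − Q₁ = 75.2 − 36.4 = 38.8000
Bowley skewness = -15.0000 / 38.8000 ≈ -0.387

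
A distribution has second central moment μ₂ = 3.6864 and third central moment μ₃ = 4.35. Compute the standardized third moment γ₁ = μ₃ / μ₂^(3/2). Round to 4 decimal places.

σ = √μ₂ = √3.6864 = 1.92000
σ³ = μ₂^(3/2) = 7.07789
γ₁ = μ₃/σ³ = 4.35 / 7.07789 ≈ 0.6146

0.6146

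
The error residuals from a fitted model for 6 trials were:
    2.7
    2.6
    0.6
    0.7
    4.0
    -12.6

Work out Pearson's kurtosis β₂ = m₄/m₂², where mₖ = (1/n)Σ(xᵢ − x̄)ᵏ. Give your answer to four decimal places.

x̄ = -0.3333
Σ(xᵢ − x̄)² = 188.9933 ⇒ m₂ = 31.49889
Σ(xᵢ − x̄)⁴ = 23154.7561 ⇒ m₄ = 3859.12602
m₂² = 992.18000
β₂ = m₄/m₂² = 3859.12602 / 992.18000 ≈ 3.8895

3.8895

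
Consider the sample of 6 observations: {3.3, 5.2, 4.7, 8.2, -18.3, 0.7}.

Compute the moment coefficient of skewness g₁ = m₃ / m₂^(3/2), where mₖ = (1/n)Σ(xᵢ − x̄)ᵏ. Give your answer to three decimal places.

x̄ = (3.3 + 5.2 + 4.7 + 8.2 - 18.3 + 0.7) / 6 = 0.6333
deviations (xᵢ − x̄): 2.6667, 4.5667, 4.0667, 7.5667, -18.9333, 0.0667
Σ(xᵢ − x̄)² = 460.2333 ⇒ m₂ = 460.2333/6 = 76.70556
Σ(xᵢ − x̄)³ = -6172.3756 ⇒ m₃ = -6172.3756/6 = -1028.72926
m₂^(3/2) = 76.70556^(1.5) = 671.80036
g₁ = m₃ / m₂^(3/2) = -1028.72926 / 671.80036 ≈ -1.531

-1.531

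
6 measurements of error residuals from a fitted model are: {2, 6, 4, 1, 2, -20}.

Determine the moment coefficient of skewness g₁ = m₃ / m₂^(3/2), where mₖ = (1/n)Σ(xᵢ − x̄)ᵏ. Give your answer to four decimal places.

-1.6450

x̄ = (2 + 6 + 4 + 1 + 2 - 20) / 6 = -0.8333
deviations (xᵢ − x̄): 2.8333, 6.8333, 4.8333, 1.8333, 2.8333, -19.1667
Σ(xᵢ − x̄)² = 456.8333 ⇒ m₂ = 456.8333/6 = 76.13889
Σ(xᵢ − x̄)³ = -6557.4444 ⇒ m₃ = -6557.4444/6 = -1092.90741
m₂^(3/2) = 76.13889^(1.5) = 664.36968
g₁ = m₃ / m₂^(3/2) = -1092.90741 / 664.36968 ≈ -1.6450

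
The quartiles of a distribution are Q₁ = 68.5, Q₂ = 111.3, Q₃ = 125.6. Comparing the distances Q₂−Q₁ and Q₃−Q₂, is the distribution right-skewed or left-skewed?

Q₂ − Q₁ = 42.8;  Q₃ − Q₂ = 14.3
Q₂ − Q₁ > Q₃ − Q₂ ⇒ the lower half is more spread out ⇒ left-skewed.

left-skewed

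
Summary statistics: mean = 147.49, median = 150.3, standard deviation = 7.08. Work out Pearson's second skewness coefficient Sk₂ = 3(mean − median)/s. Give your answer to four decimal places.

-1.1907

Sk₂ = 3(147.49 − 150.3) / 7.08 = 3 × -2.8100 / 7.08
    = -8.4300 / 7.08 ≈ -1.1907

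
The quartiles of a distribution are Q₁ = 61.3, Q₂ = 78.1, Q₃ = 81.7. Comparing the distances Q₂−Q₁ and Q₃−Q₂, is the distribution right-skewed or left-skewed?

Q₂ − Q₁ = 16.8;  Q₃ − Q₂ = 3.6
Q₂ − Q₁ > Q₃ − Q₂ ⇒ the lower half is more spread out ⇒ left-skewed.

left-skewed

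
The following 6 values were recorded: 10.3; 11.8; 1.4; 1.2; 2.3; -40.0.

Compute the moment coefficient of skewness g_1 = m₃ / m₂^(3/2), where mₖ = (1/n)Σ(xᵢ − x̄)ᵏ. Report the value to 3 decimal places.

-1.548

x̄ = (10.3 + 11.8 + 1.4 + 1.2 + 2.3 - 40.0) / 6 = -2.1667
deviations (xᵢ − x̄): 12.4667, 13.9667, 3.5667, 3.3667, 4.4667, -37.8333
Σ(xᵢ − x̄)² = 1825.8533 ⇒ m₂ = 1825.8533/6 = 304.30889
Σ(xᵢ − x̄)³ = -49318.5276 ⇒ m₃ = -49318.5276/6 = -8219.75459
m₂^(3/2) = 304.30889^(1.5) = 5308.50166
g_1 = m₃ / m₂^(3/2) = -8219.75459 / 5308.50166 ≈ -1.548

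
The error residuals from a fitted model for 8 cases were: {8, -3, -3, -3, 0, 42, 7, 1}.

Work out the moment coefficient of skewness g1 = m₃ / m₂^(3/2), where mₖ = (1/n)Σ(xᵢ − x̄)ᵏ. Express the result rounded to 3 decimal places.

1.915

x̄ = (8 - 3 - 3 - 3 + 0 + 42 + 7 + 1) / 8 = 6.1250
deviations (xᵢ − x̄): 1.8750, -9.1250, -9.1250, -9.1250, -6.1250, 35.8750, 0.8750, -5.1250
Σ(xᵢ − x̄)² = 1604.8750 ⇒ m₂ = 1604.8750/8 = 200.60938
Σ(xᵢ − x̄)³ = 43535.1563 ⇒ m₃ = 43535.1563/8 = 5441.89453
m₂^(3/2) = 200.60938^(1.5) = 2841.36376
g1 = m₃ / m₂^(3/2) = 5441.89453 / 2841.36376 ≈ 1.915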